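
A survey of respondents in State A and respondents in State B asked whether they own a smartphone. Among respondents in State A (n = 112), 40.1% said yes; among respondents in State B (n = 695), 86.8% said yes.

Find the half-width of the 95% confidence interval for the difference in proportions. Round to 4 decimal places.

Each SE is √(p̂(1−p̂)/n): √(0.4010·0.5990/112) = 0.04631 and √(0.8680·0.1320/695) = 0.01284.
SE(p̂₁ − p̂₂) = √(SE₁² + SE₂²) = √(0.0021446161 + 0.0001648656) = 0.04806, since the two samples are independent.
At 95% confidence z* = 1.960; margin = 1.960 × 0.04806 = 0.09420.

0.0942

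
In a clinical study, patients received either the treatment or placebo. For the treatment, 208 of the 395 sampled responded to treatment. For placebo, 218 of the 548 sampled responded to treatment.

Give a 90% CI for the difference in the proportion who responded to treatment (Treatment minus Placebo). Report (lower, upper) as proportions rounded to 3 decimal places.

First, p̂₁ = 208/395 = 0.5266; p̂₂ = 218/548 = 0.3978.
The two standard errors are √(0.5266×0.4734/395) = 0.02512 and √(0.3978×0.6022/548) = 0.02091.
Because the samples are independent, SE_diff = √(0.02512² + 0.02091²) = 0.03268.
Using z* = 1.645 for 90%, ME = 1.645 × 0.03268 = 0.05376.
p̂₁ − p̂₂ = 0.1288; interval 0.1288 ± 0.05376 gives (0.075, 0.183).

(0.075, 0.183)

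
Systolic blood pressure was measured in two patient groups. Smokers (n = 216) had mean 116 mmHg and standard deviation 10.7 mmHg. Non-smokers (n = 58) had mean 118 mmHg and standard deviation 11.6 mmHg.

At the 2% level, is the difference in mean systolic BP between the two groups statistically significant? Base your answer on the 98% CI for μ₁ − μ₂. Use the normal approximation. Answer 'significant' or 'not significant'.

Per-group SEs: s₁/√n₁ = 10.7/√216 = 0.7280, s₂/√n₂ = 11.6/√58 = 1.5232.
Unpooled SE of the difference: √(0.529984 + 2.32013824) = 1.6882.
Margin of error = z* · SE = 2.326 × 1.6882 = 3.9268.
x̄₁ − x̄₂ = 116 − 118 = -2.0000.
CI: -2.0000 ± 3.9268 = (-5.9268, 1.9268).
The interval (-5.9268, 1.9268) contains 0, so the difference is not significant.

not significant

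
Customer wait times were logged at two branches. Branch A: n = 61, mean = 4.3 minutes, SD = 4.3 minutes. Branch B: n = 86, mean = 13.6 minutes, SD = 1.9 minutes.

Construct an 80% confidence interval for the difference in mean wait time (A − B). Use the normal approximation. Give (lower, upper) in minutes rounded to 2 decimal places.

SE₁ = s₁/√n₁ = 4.3/√61 = 0.5506; SE₂ = 1.9/√86 = 0.2049.
Independent samples, unequal variances: SE_diff = √(SE₁² + SE₂²) = √(0.30316036 + 0.04198401) = 0.5875.
z* = 1.282, so margin of error = 1.282 × 0.5875 = 0.7532.
Difference in means = 4.3 − 13.6 = -9.3000.
-9.3000 ± 0.7532 → (-10.05, -8.55).

(-10.05, -8.55)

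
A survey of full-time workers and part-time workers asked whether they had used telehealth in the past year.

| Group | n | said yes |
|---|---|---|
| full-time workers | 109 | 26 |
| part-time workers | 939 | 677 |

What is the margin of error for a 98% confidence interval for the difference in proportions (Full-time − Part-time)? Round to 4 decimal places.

p̂₁ = 26/109 = 0.2385 and p̂₂ = 677/939 = 0.7210.
SE₁ = √(p̂₁(1−p̂₁)/n₁) = √(0.2385·0.7615/109) = 0.04082; SE₂ = √(0.7210·0.2790/939) = 0.01464.
Independent samples: SE of the difference = √(SE₁² + SE₂²) = √(0.0016662724 + 0.0002143296) = 0.04337.
z* for 98% confidence is 2.326, so the margin of error is 2.326 × 0.04337 = 0.10088.

0.1009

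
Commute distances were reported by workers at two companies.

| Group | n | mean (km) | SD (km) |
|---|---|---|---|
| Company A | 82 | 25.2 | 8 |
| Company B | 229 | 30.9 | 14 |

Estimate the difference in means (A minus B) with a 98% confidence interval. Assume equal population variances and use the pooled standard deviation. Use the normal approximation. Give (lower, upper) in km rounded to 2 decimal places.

(-9.50, -1.90)

s_p = √[((n₁−1)s₁² + (n₂−1)s₂²)/(n₁+n₂−2)] = √[(81·8² + 228·14²)/309] = 12.7043.
SE = 12.7043·√(1/82 + 1/229) = 1.6350.
With z* = 2.326, margin = 2.326 × 1.6350 = 3.8030.
x̄₁ − x̄₂ = 25.2 − 30.9 = -5.7000; interval -5.7000 ± 3.8030 = (-9.50, -1.90).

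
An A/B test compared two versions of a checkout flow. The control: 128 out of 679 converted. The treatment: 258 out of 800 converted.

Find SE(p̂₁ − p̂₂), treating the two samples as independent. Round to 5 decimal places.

First, p̂₁ = 128/679 = 0.1885; p̂₂ = 258/800 = 0.3225.
The two standard errors are √(0.1885×0.8115/679) = 0.01501 and √(0.3225×0.6775/800) = 0.01653.
Because the samples are independent, SE_diff = √(0.01501² + 0.01653²) = 0.02233.

0.02233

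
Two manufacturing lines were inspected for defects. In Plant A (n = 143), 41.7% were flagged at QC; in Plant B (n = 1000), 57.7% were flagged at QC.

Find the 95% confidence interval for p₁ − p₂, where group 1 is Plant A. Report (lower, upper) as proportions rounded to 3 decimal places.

(-0.246, -0.074)

The two standard errors are √(0.4170×0.5830/143) = 0.04123 and √(0.5770×0.4230/1000) = 0.01562.
Because the samples are independent, SE_diff = √(0.04123² + 0.01562²) = 0.04409.
Using z* = 1.960 for 95%, ME = 1.960 × 0.04409 = 0.08642.
p̂₁ − p̂₂ = -0.1600; interval -0.1600 ± 0.08642 gives (-0.246, -0.074).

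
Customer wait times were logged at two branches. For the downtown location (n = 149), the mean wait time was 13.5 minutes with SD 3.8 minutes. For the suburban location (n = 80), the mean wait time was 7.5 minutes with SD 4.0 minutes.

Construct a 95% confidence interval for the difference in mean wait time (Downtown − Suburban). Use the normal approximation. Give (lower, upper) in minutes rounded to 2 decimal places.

(4.93, 7.07)

Per-group SEs: s₁/√n₁ = 3.8/√149 = 0.3113, s₂/√n₂ = 4.0/√80 = 0.4472.
Unpooled SE of the difference: √(0.09690769 + 0.19998784) = 0.5449.
Margin of error = z* · SE = 1.960 × 0.5449 = 1.0680.
x̄₁ − x̄₂ = 13.5 − 7.5 = 6.0000.
CI: 6.0000 ± 1.0680 = (4.93, 7.07).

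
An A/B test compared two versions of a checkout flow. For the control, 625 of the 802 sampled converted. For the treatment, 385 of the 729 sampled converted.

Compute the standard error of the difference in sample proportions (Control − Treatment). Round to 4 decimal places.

First, p̂₁ = 625/802 = 0.7793; p̂₂ = 385/729 = 0.5281.
The two standard errors are √(0.7793×0.2207/802) = 0.01464 and √(0.5281×0.4719/729) = 0.01849.
Because the samples are independent, SE_diff = √(0.01464² + 0.01849²) = 0.02358.

0.0236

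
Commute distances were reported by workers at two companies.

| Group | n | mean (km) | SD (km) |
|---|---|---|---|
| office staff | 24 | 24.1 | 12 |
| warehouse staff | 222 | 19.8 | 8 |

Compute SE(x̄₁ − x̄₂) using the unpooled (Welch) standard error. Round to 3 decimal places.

SE₁ = s₁/√n₁ = 12/√24 = 2.4495; SE₂ = 8/√222 = 0.5369.
Independent samples, unequal variances: SE_diff = √(SE₁² + SE₂²) = √(6.00005025 + 0.28826161) = 2.5077.

2.508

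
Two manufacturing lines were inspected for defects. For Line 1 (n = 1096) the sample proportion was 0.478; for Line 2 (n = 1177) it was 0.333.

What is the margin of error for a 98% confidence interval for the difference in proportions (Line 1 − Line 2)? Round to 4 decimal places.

SE₁ = √(p̂₁(1−p̂₁)/n₁) = √(0.4780·0.5220/1096) = 0.01509; SE₂ = √(0.3330·0.6670/1177) = 0.01374.
Independent samples: SE of the difference = √(SE₁² + SE₂²) = √(0.0002277081 + 0.0001887876) = 0.02041.
z* for 98% confidence is 2.326, so the margin of error is 2.326 × 0.02041 = 0.04747.

0.0475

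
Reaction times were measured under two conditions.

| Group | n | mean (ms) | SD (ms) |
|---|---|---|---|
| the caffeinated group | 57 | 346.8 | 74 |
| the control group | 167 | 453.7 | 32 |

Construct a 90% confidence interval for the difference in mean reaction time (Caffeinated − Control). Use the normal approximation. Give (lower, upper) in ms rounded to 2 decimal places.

Per-group SEs: s₁/√n₁ = 74/√57 = 9.8015, s₂/√n₂ = 32/√167 = 2.4762.
Unpooled SE of the difference: √(96.06940225 + 6.13156644) = 10.1094.
Margin of error = z* · SE = 1.645 × 10.1094 = 16.6300.
x̄₁ − x̄₂ = 346.8 − 453.7 = -106.9000.
CI: -106.9000 ± 16.6300 = (-123.53, -90.27).

(-123.53, -90.27)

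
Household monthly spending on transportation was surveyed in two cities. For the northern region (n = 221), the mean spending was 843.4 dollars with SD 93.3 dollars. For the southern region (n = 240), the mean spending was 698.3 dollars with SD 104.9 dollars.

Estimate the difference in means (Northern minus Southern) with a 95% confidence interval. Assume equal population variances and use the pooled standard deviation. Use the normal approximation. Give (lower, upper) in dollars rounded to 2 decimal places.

(126.92, 163.28)

Pooled variance s_p² = [220·93.3² + 239·104.9²] / (221+240−2) = 9902.0353, so s_p = 99.5090.
SE_diff = s_p·√(1/n₁ + 1/n₂) = 99.5090·√(1/221 + 1/240) = 9.2771.
z* = 1.960; margin = 1.960 × 9.2771 = 18.1831.
Difference = 843.4 − 698.3 = 145.1000.
145.1000 ± 18.1831 → (126.92, 163.28).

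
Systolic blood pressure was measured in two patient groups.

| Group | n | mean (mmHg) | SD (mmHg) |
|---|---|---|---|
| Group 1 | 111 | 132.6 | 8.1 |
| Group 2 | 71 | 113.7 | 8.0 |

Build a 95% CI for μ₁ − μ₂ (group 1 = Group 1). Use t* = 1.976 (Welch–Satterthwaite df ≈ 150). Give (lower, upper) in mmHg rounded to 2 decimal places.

(16.49, 21.31)

Per-group SEs: s₁/√n₁ = 8.1/√111 = 0.7688, s₂/√n₂ = 8.0/√71 = 0.9494.
Unpooled SE of the difference: √(0.59105344 + 0.90136036) = 1.2216.
Margin of error = t* · SE = 1.976 × 1.2216 = 2.4139.
x̄₁ − x̄₂ = 132.6 − 113.7 = 18.9000.
CI: 18.9000 ± 2.4139 = (16.49, 21.31).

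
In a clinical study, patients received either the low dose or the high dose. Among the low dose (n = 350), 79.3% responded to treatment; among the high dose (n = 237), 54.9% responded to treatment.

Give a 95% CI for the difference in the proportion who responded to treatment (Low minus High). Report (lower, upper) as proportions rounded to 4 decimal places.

(0.1677, 0.3203)

SE₁ = √(p̂₁(1−p̂₁)/n₁) = √(0.7930·0.2070/350) = 0.02166; SE₂ = √(0.5490·0.4510/237) = 0.03232.
Independent samples: SE of the difference = √(SE₁² + SE₂²) = √(0.0004691556 + 0.0010445824) = 0.03891.
z* for 95% confidence is 1.960, so the margin of error is 1.960 × 0.03891 = 0.07626.
Point estimate p̂₁ − p̂₂ = 0.7930 − 0.5490 = 0.2440.
0.2440 ± 0.07626 → (0.1677, 0.3203).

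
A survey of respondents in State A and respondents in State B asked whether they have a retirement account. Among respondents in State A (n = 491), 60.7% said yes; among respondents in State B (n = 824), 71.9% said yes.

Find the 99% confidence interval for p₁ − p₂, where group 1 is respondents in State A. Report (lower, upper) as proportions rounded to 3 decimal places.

(-0.182, -0.042)

The two standard errors are √(0.6070×0.3930/491) = 0.02204 and √(0.7190×0.2810/824) = 0.01566.
Because the samples are independent, SE_diff = √(0.02204² + 0.01566²) = 0.02704.
Using z* = 2.576 for 99%, ME = 2.576 × 0.02704 = 0.06966.
p̂₁ − p̂₂ = -0.1120; interval -0.1120 ± 0.06966 gives (-0.182, -0.042).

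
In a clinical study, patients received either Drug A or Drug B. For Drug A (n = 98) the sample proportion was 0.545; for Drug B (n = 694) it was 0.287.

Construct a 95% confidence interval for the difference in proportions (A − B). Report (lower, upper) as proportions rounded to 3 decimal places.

(0.154, 0.362)

SE₁ = √(p̂₁(1−p̂₁)/n₁) = √(0.5450·0.4550/98) = 0.05030; SE₂ = √(0.2870·0.7130/694) = 0.01717.
Independent samples: SE of the difference = √(SE₁² + SE₂²) = √(0.00253009 + 0.0002948089) = 0.05315.
z* for 95% confidence is 1.960, so the margin of error is 1.960 × 0.05315 = 0.10417.
Point estimate p̂₁ − p̂₂ = 0.5450 − 0.2870 = 0.2580.
0.2580 ± 0.10417 → (0.154, 0.362).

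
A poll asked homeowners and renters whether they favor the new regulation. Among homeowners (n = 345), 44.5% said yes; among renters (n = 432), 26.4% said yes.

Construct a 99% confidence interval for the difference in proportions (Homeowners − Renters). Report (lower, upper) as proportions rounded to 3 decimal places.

(0.093, 0.269)

The two standard errors are √(0.4450×0.5550/345) = 0.02676 and √(0.2640×0.7360/432) = 0.02121.
Because the samples are independent, SE_diff = √(0.02676² + 0.02121²) = 0.03415.
Using z* = 2.576 for 99%, ME = 2.576 × 0.03415 = 0.08797.
p̂₁ − p̂₂ = 0.1810; interval 0.1810 ± 0.08797 gives (0.093, 0.269).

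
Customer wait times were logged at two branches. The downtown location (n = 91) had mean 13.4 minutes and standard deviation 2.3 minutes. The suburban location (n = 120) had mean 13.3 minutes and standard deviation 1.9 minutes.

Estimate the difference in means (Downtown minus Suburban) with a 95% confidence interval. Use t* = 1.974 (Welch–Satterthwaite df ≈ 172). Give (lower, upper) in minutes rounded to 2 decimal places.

(-0.49, 0.69)

SE₁ = s₁/√n₁ = 2.3/√91 = 0.2411; SE₂ = 1.9/√120 = 0.1734.
Independent samples, unequal variances: SE_diff = √(SE₁² + SE₂²) = √(0.05812921 + 0.03006756) = 0.2970.
t* = 1.974, so margin of error = 1.974 × 0.2970 = 0.5863.
Difference in means = 13.4 − 13.3 = 0.1000.
0.1000 ± 0.5863 → (-0.49, 0.69).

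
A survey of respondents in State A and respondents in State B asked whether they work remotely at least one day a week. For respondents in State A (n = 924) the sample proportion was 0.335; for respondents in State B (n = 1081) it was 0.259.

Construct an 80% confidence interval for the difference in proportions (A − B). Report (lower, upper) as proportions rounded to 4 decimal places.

SE₁ = √(p̂₁(1−p̂₁)/n₁) = √(0.3350·0.6650/924) = 0.01553; SE₂ = √(0.2590·0.7410/1081) = 0.01332.
Independent samples: SE of the difference = √(SE₁² + SE₂²) = √(0.0002411809 + 0.0001774224) = 0.02046.
z* for 80% confidence is 1.282, so the margin of error is 1.282 × 0.02046 = 0.02623.
Point estimate p̂₁ − p̂₂ = 0.3350 − 0.2590 = 0.0760.
0.0760 ± 0.02623 → (0.0498, 0.1022).

(0.0498, 0.1022)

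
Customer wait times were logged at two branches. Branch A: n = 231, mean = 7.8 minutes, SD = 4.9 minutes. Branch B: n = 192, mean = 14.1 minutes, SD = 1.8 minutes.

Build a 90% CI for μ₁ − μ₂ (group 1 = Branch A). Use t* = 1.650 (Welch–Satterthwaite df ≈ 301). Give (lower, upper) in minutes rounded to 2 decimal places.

Per-group SEs: s₁/√n₁ = 4.9/√231 = 0.3224, s₂/√n₂ = 1.8/√192 = 0.1299.
Unpooled SE of the difference: √(0.10394176 + 0.01687401) = 0.3476.
Margin of error = t* · SE = 1.650 × 0.3476 = 0.5735.
x̄₁ − x̄₂ = 7.8 − 14.1 = -6.3000.
CI: -6.3000 ± 0.5735 = (-6.87, -5.73).

(-6.87, -5.73)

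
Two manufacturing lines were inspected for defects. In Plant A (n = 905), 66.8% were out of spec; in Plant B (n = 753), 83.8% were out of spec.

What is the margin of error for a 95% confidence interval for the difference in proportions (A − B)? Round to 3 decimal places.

0.040

SE₁ = √(p̂₁(1−p̂₁)/n₁) = √(0.6680·0.3320/905) = 0.01565; SE₂ = √(0.8380·0.1620/753) = 0.01343.
Independent samples: SE of the difference = √(SE₁² + SE₂²) = √(0.0002449225 + 0.0001803649) = 0.02062.
z* for 95% confidence is 1.960, so the margin of error is 1.960 × 0.02062 = 0.04042.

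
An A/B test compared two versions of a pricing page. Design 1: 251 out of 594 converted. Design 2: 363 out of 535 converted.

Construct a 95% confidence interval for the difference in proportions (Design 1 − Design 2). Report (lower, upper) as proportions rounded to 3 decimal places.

p̂₁ = 251/594 = 0.4226 and p̂₂ = 363/535 = 0.6785.
SE₁ = √(p̂₁(1−p̂₁)/n₁) = √(0.4226·0.5774/594) = 0.02027; SE₂ = √(0.6785·0.3215/535) = 0.02019.
Independent samples: SE of the difference = √(SE₁² + SE₂²) = √(0.0004108729 + 0.0004076361) = 0.02861.
z* for 95% confidence is 1.960, so the margin of error is 1.960 × 0.02861 = 0.05608.
Point estimate p̂₁ − p̂₂ = 0.4226 − 0.6785 = -0.2559.
-0.2559 ± 0.05608 → (-0.312, -0.200).

(-0.312, -0.200)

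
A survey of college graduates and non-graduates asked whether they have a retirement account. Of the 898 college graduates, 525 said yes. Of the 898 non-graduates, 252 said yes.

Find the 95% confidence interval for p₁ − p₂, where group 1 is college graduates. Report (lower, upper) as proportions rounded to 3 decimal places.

(0.260, 0.348)

Sample proportions: 525/898 = 0.5846, 252/898 = 0.2806.
Each SE is √(p̂(1−p̂)/n): √(0.5846·0.4154/898) = 0.01644 and √(0.2806·0.7194/898) = 0.01499.
SE(p̂₁ − p̂₂) = √(SE₁² + SE₂²) = √(0.0002702736 + 0.0002247001) = 0.02225, since the two samples are independent.
At 95% confidence z* = 1.960; margin = 1.960 × 0.02225 = 0.04361.
The difference is 0.5846 − 0.2806 = 0.3040, so the interval is 0.3040 ± 0.04361 = (0.260, 0.348).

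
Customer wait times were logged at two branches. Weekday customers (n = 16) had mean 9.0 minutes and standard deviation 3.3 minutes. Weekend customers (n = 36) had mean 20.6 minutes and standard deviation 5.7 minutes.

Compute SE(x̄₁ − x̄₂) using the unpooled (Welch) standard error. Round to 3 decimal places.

1.258

SE₁ = s₁/√n₁ = 3.3/√16 = 0.8250; SE₂ = 5.7/√36 = 0.9500.
Independent samples, unequal variances: SE_diff = √(SE₁² + SE₂²) = √(0.680625 + 0.9025) = 1.2582.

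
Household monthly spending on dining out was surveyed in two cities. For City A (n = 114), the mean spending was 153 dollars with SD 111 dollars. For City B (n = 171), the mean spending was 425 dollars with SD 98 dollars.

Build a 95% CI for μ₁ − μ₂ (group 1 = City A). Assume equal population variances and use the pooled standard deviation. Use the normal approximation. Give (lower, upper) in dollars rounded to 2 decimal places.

s_p = √[((n₁−1)s₁² + (n₂−1)s₂²)/(n₁+n₂−2)] = √[(113·111² + 170·98²)/283] = 103.3870.
SE = 103.3870·√(1/114 + 1/171) = 12.5008.
With z* = 1.960, margin = 1.960 × 12.5008 = 24.5016.
x̄₁ − x̄₂ = 153 − 425 = -272.0000; interval -272.0000 ± 24.5016 = (-296.50, -247.50).

(-296.50, -247.50)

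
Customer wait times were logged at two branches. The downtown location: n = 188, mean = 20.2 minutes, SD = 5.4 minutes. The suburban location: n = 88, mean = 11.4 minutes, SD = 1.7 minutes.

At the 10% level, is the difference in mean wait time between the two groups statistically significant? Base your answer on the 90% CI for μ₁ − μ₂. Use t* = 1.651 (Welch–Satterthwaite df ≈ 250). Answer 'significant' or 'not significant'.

Standard errors of each mean: 5.4/√188 = 0.3938 and 1.7/√88 = 0.1812.
SE(x̄₁ − x̄₂) = √(0.3938² + 0.1812²) = 0.4335 for independent samples with unequal variances.
With t* = 1.651, the margin is 1.651 × 0.4335 = 0.7157.
x̄₁ − x̄₂ = 20.2 − 11.4 = 8.8000; the interval is 8.8000 ± 0.7157 = (8.0843, 9.5157).
The interval (8.0843, 9.5157) does not contain 0, so the difference is significant.

significant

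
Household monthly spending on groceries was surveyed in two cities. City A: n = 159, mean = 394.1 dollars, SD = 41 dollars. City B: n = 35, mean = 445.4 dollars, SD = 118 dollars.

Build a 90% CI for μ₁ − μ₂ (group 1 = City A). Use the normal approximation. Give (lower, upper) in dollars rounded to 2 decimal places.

SE₁ = s₁/√n₁ = 41/√159 = 3.2515; SE₂ = 118/√35 = 19.9456.
Independent samples, unequal variances: SE_diff = √(SE₁² + SE₂²) = √(10.57225225 + 397.82695936) = 20.2089.
z* = 1.645, so margin of error = 1.645 × 20.2089 = 33.2436.
Difference in means = 394.1 − 445.4 = -51.3000.
-51.3000 ± 33.2436 → (-84.54, -18.06).

(-84.54, -18.06)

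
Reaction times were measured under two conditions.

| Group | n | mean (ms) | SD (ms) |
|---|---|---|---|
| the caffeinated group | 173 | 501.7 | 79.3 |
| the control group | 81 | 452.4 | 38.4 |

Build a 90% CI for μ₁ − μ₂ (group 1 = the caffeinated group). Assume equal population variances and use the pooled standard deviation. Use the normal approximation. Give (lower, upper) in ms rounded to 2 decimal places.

(34.02, 64.58)

Pooled variance s_p² = [172·79.3² + 80·38.4²] / (173+81−2) = 4760.2583, so s_p = 68.9946.
SE_diff = s_p·√(1/n₁ + 1/n₂) = 68.9946·√(1/173 + 1/81) = 9.2889.
z* = 1.645; margin = 1.645 × 9.2889 = 15.2802.
Difference = 501.7 − 452.4 = 49.3000.
49.3000 ± 15.2802 → (34.02, 64.58).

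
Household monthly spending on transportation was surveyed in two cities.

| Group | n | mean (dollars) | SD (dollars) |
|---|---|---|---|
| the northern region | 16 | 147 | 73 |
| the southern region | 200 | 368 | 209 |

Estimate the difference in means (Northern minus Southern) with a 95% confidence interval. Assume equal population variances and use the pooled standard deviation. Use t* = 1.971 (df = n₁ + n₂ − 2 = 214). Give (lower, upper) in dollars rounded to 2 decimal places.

(-324.68, -117.32)

Pooled variance s_p² = [15·73² + 199·209²] / (16+200−2) = 40992.7757, so s_p = 202.4667.
SE_diff = s_p·√(1/n₁ + 1/n₂) = 202.4667·√(1/16 + 1/200) = 52.6024.
t* = 1.971; margin = 1.971 × 52.6024 = 103.6793.
Difference = 147 − 368 = -221.0000.
-221.0000 ± 103.6793 → (-324.68, -117.32).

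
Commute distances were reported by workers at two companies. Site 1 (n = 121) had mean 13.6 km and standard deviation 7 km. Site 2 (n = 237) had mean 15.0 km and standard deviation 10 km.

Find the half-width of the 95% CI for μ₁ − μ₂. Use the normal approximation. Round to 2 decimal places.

Standard errors of each mean: 7/√121 = 0.6364 and 10/√237 = 0.6496.
SE(x̄₁ − x̄₂) = √(0.6364² + 0.6496²) = 0.9094 for independent samples with unequal variances.
With z* = 1.960, the margin is 1.960 × 0.9094 = 1.7824.

1.78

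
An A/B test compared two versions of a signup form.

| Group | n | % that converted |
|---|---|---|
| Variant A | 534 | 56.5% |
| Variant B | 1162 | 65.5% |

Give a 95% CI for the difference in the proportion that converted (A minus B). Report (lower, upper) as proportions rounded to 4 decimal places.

(-0.1402, -0.0398)

Each SE is √(p̂(1−p̂)/n): √(0.5650·0.4350/534) = 0.02145 and √(0.6550·0.3450/1162) = 0.01395.
SE(p̂₁ − p̂₂) = √(SE₁² + SE₂²) = √(0.0004601025 + 0.0001946025) = 0.02559, since the two samples are independent.
At 95% confidence z* = 1.960; margin = 1.960 × 0.02559 = 0.05016.
The difference is 0.5650 − 0.6550 = -0.0900, so the interval is -0.0900 ± 0.05016 = (-0.1402, -0.0398).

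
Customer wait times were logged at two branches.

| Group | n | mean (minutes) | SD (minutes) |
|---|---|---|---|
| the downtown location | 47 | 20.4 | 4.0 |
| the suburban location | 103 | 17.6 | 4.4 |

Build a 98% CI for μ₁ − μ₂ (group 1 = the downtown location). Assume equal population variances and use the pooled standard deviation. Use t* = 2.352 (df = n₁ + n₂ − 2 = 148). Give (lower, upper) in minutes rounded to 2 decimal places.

(1.03, 4.57)

Pooled variance s_p² = [46·4.0² + 102·4.4²] / (47+103−2) = 18.3157, so s_p = 4.2797.
SE_diff = s_p·√(1/n₁ + 1/n₂) = 4.2797·√(1/47 + 1/103) = 0.7533.
t* = 2.352; margin = 2.352 × 0.7533 = 1.7718.
Difference = 20.4 − 17.6 = 2.8000.
2.8000 ± 1.7718 → (1.03, 4.57).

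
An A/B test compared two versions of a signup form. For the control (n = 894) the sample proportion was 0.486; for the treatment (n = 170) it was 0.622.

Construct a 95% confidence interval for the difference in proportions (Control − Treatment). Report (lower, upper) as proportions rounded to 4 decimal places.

SE₁ = √(p̂₁(1−p̂₁)/n₁) = √(0.4860·0.5140/894) = 0.01672; SE₂ = √(0.6220·0.3780/170) = 0.03719.
Independent samples: SE of the difference = √(SE₁² + SE₂²) = √(0.0002795584 + 0.0013830961) = 0.04078.
z* for 95% confidence is 1.960, so the margin of error is 1.960 × 0.04078 = 0.07993.
Point estimate p̂₁ − p̂₂ = 0.4860 − 0.6220 = -0.1360.
-0.1360 ± 0.07993 → (-0.2159, -0.0561).

(-0.2159, -0.0561)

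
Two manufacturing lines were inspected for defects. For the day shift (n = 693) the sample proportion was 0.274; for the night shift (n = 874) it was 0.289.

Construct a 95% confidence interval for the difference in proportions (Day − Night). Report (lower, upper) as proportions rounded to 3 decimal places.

(-0.060, 0.030)

The two standard errors are √(0.2740×0.7260/693) = 0.01694 and √(0.2890×0.7110/874) = 0.01533.
Because the samples are independent, SE_diff = √(0.01694² + 0.01533²) = 0.02285.
Using z* = 1.960 for 95%, ME = 1.960 × 0.02285 = 0.04479.
p̂₁ − p̂₂ = -0.0150; interval -0.0150 ± 0.04479 gives (-0.060, 0.030).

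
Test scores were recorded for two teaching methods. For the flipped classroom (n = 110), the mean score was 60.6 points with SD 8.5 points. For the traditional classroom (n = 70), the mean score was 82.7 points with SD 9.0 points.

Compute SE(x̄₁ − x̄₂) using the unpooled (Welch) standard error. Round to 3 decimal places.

Standard errors of each mean: 8.5/√110 = 0.8104 and 9.0/√70 = 1.0757.
SE(x̄₁ − x̄₂) = √(0.8104² + 1.0757²) = 1.3468 for independent samples with unequal variances.

1.347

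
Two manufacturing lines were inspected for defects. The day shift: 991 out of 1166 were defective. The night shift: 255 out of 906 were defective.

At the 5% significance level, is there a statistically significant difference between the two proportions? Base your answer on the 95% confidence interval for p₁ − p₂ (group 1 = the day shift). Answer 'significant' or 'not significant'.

Sample proportions: 991/1166 = 0.8499, 255/906 = 0.2815.
Each SE is √(p̂(1−p̂)/n): √(0.8499·0.1501/1166) = 0.01046 and √(0.2815·0.7185/906) = 0.01494.
SE(p̂₁ − p̂₂) = √(SE₁² + SE₂²) = √(0.0001094116 + 0.0002232036) = 0.01824, since the two samples are independent.
At 95% confidence z* = 1.960; margin = 1.960 × 0.01824 = 0.03575.
The difference is 0.8499 − 0.2815 = 0.5684, so the interval is 0.5684 ± 0.03575 = (0.53265, 0.60415).
The interval (0.53265, 0.60415) does not contain 0, so the difference is significant.

significant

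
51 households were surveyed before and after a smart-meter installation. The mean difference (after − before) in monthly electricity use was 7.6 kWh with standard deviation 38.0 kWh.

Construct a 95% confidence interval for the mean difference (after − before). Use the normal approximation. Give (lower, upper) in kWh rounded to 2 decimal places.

Paired design: SE = s_d/√n = 38.0/√51 = 5.3211.
z* = 1.960; margin of error = 1.960 × 5.3211 = 10.4294.
7.6 ± 10.4294 → (-2.83, 18.03).

(-2.83, 18.03)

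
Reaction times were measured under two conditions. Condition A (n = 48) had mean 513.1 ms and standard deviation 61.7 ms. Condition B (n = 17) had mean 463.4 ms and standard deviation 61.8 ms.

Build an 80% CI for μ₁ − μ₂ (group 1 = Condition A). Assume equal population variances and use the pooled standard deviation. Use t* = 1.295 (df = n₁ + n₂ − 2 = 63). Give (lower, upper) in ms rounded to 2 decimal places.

(27.14, 72.26)

s_p = √[((n₁−1)s₁² + (n₂−1)s₂²)/(n₁+n₂−2)] = √[(47·61.7² + 16·61.8²)/63] = 61.7254.
SE = 61.7254·√(1/48 + 1/17) = 17.4211.
With t* = 1.295, margin = 1.295 × 17.4211 = 22.5603.
x̄₁ − x̄₂ = 513.1 − 463.4 = 49.7000; interval 49.7000 ± 22.5603 = (27.14, 72.26).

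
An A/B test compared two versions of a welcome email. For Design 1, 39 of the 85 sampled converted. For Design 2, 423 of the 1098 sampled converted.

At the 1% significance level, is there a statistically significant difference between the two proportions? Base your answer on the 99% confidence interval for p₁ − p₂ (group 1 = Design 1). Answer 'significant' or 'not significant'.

Sample proportions: 39/85 = 0.4588, 423/1098 = 0.3852.
Each SE is √(p̂(1−p̂)/n): √(0.4588·0.5412/85) = 0.05405 and √(0.3852·0.6148/1098) = 0.01469.
SE(p̂₁ − p̂₂) = √(SE₁² + SE₂²) = √(0.0029214025 + 0.0002157961) = 0.05601, since the two samples are independent.
At 99% confidence z* = 2.576; margin = 2.576 × 0.05601 = 0.14428.
The difference is 0.4588 − 0.3852 = 0.0736, so the interval is 0.0736 ± 0.14428 = (-0.07068, 0.21788).
The interval (-0.07068, 0.21788) contains 0, so the difference is not significant.

not significant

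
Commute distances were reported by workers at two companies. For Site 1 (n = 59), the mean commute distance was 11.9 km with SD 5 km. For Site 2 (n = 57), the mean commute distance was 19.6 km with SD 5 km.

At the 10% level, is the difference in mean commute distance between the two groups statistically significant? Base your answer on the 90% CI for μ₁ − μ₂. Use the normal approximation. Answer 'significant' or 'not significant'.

Per-group SEs: s₁/√n₁ = 5/√59 = 0.6509, s₂/√n₂ = 5/√57 = 0.6623.
Unpooled SE of the difference: √(0.42367081 + 0.43864129) = 0.9286.
Margin of error = z* · SE = 1.645 × 0.9286 = 1.5275.
x̄₁ − x̄₂ = 11.9 − 19.6 = -7.7000.
CI: -7.7000 ± 1.5275 = (-9.2275, -6.1725).
The interval (-9.2275, -6.1725) does not contain 0, so the difference is significant.

significant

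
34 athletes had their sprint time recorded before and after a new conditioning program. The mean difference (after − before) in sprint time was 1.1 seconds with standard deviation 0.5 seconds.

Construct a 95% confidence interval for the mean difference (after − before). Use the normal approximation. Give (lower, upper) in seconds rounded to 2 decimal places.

This is a matched-pairs design, so SE = s_d/√n = 0.5/√34 = 0.0857.
Margin = 1.960 × 0.0857 = 0.1680; the interval is 1.1 ± 0.1680 = (0.93, 1.27).

(0.93, 1.27)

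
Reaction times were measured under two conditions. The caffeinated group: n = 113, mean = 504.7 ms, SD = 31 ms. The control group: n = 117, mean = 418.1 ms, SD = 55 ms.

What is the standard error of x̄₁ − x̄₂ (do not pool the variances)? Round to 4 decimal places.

5.8617

SE₁ = s₁/√n₁ = 31/√113 = 2.9162; SE₂ = 55/√117 = 5.0848.
Independent samples, unequal variances: SE_diff = √(SE₁² + SE₂²) = √(8.50422244 + 25.85519104) = 5.8617.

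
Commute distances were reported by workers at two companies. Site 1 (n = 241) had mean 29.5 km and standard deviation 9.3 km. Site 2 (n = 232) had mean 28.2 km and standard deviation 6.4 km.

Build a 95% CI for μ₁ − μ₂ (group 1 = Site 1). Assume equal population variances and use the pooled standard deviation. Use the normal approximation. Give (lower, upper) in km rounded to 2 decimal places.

Pooled variance s_p² = [240·9.3² + 231·6.4²] / (241+232−2) = 64.1600, so s_p = 8.0100.
SE_diff = s_p·√(1/n₁ + 1/n₂) = 8.0100·√(1/241 + 1/232) = 0.7367.
z* = 1.960; margin = 1.960 × 0.7367 = 1.4439.
Difference = 29.5 − 28.2 = 1.3000.
1.3000 ± 1.4439 → (-0.14, 2.74).

(-0.14, 2.74)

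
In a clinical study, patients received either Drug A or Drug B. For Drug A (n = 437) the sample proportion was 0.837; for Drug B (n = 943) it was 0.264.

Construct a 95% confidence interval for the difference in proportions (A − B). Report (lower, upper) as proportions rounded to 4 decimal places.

(0.5284, 0.6176)

SE₁ = √(p̂₁(1−p̂₁)/n₁) = √(0.8370·0.1630/437) = 0.01767; SE₂ = √(0.2640·0.7360/943) = 0.01435.
Independent samples: SE of the difference = √(SE₁² + SE₂²) = √(0.0003122289 + 0.0002059225) = 0.02276.
z* for 95% confidence is 1.960, so the margin of error is 1.960 × 0.02276 = 0.04461.
Point estimate p̂₁ − p̂₂ = 0.8370 − 0.2640 = 0.5730.
0.5730 ± 0.04461 → (0.5284, 0.6176).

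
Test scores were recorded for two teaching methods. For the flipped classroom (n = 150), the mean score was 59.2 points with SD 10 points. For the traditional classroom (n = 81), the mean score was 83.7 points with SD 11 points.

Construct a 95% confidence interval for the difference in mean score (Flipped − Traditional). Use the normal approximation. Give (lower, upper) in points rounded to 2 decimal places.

Per-group SEs: s₁/√n₁ = 10/√150 = 0.8165, s₂/√n₂ = 11/√81 = 1.2222.
Unpooled SE of the difference: √(0.66667225 + 1.49377284) = 1.4698.
Margin of error = z* · SE = 1.960 × 1.4698 = 2.8808.
x̄₁ − x̄₂ = 59.2 − 83.7 = -24.5000.
CI: -24.5000 ± 2.8808 = (-27.38, -21.62).

(-27.38, -21.62)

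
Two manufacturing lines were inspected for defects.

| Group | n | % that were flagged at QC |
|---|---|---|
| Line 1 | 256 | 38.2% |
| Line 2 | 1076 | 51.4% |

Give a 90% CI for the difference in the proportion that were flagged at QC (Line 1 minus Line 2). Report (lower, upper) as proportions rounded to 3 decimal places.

(-0.188, -0.076)

Each SE is √(p̂(1−p̂)/n): √(0.3820·0.6180/256) = 0.03037 and √(0.5140·0.4860/1076) = 0.01524.
SE(p̂₁ − p̂₂) = √(SE₁² + SE₂²) = √(0.0009223369 + 0.0002322576) = 0.03398, since the two samples are independent.
At 90% confidence z* = 1.645; margin = 1.645 × 0.03398 = 0.05590.
The difference is 0.3820 − 0.5140 = -0.1320, so the interval is -0.1320 ± 0.05590 = (-0.188, -0.076).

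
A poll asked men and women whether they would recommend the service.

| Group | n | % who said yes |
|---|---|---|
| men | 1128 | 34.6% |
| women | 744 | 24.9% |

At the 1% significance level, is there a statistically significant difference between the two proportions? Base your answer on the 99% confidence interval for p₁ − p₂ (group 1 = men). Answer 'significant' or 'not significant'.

significant

Each SE is √(p̂(1−p̂)/n): √(0.3460·0.6540/1128) = 0.01416 and √(0.2490·0.7510/744) = 0.01585.
SE(p̂₁ − p̂₂) = √(SE₁² + SE₂²) = √(0.0002005056 + 0.0002512225) = 0.02125, since the two samples are independent.
At 99% confidence z* = 2.576; margin = 2.576 × 0.02125 = 0.05474.
The difference is 0.3460 − 0.2490 = 0.0970, so the interval is 0.0970 ± 0.05474 = (0.04226, 0.15174).
The interval (0.04226, 0.15174) does not contain 0, so the difference is significant.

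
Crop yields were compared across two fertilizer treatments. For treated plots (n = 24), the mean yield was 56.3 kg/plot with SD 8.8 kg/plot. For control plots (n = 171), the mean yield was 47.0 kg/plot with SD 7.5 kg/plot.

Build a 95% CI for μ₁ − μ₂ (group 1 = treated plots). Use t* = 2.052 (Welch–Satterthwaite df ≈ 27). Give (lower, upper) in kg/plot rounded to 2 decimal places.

(5.43, 13.17)

Standard errors of each mean: 8.8/√24 = 1.7963 and 7.5/√171 = 0.5735.
SE(x̄₁ − x̄₂) = √(1.7963² + 0.5735²) = 1.8856 for independent samples with unequal variances.
With t* = 2.052, the margin is 2.052 × 1.8856 = 3.8693.
x̄₁ − x̄₂ = 56.3 − 47.0 = 9.3000; the interval is 9.3000 ± 3.8693 = (5.43, 13.17).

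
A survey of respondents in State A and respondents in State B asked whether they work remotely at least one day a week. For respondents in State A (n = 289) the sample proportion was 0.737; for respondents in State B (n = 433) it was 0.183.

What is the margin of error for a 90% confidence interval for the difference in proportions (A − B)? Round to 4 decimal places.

0.0524

SE₁ = √(p̂₁(1−p̂₁)/n₁) = √(0.7370·0.2630/289) = 0.02590; SE₂ = √(0.1830·0.8170/433) = 0.01858.
Independent samples: SE of the difference = √(SE₁² + SE₂²) = √(0.00067081 + 0.0003452164) = 0.03188.
z* for 90% confidence is 1.645, so the margin of error is 1.645 × 0.03188 = 0.05244.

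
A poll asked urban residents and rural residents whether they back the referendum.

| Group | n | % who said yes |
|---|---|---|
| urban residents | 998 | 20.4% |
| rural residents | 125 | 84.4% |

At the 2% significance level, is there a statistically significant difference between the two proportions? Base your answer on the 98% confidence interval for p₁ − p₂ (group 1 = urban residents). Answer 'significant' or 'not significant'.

significant

SE₁ = √(p̂₁(1−p̂₁)/n₁) = √(0.2040·0.7960/998) = 0.01276; SE₂ = √(0.8440·0.1560/125) = 0.03245.
Independent samples: SE of the difference = √(SE₁² + SE₂²) = √(0.0001628176 + 0.0010530025) = 0.03487.
z* for 98% confidence is 2.326, so the margin of error is 2.326 × 0.03487 = 0.08111.
Point estimate p̂₁ − p̂₂ = 0.2040 − 0.8440 = -0.6400.
-0.6400 ± 0.08111 → (-0.72111, -0.55889).
The interval (-0.72111, -0.55889) does not contain 0, so the difference is significant.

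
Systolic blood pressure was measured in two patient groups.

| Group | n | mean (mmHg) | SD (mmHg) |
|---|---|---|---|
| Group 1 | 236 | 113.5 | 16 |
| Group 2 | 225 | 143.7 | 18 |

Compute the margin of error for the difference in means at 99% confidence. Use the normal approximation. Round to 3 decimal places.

4.093

Standard errors of each mean: 16/√236 = 1.0415 and 18/√225 = 1.2000.
SE(x̄₁ − x̄₂) = √(1.0415² + 1.2000²) = 1.5889 for independent samples with unequal variances.
With z* = 2.576, the margin is 2.576 × 1.5889 = 4.0930.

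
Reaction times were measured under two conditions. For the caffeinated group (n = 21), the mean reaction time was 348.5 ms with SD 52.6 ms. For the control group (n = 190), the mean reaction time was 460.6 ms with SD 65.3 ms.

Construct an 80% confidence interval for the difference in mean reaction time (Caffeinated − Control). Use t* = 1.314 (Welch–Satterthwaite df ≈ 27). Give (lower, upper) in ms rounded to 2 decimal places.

(-128.42, -95.78)

Per-group SEs: s₁/√n₁ = 52.6/√21 = 11.4783, s₂/√n₂ = 65.3/√190 = 4.7374.
Unpooled SE of the difference: √(131.75137089 + 22.44295876) = 12.4175.
Margin of error = t* · SE = 1.314 × 12.4175 = 16.3166.
x̄₁ − x̄₂ = 348.5 − 460.6 = -112.1000.
CI: -112.1000 ± 16.3166 = (-128.42, -95.78).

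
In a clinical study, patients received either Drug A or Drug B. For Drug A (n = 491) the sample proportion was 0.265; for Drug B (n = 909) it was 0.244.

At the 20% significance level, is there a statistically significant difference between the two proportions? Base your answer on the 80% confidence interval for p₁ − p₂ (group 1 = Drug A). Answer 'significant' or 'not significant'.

not significant

SE₁ = √(p̂₁(1−p̂₁)/n₁) = √(0.2650·0.7350/491) = 0.01992; SE₂ = √(0.2440·0.7560/909) = 0.01425.
Independent samples: SE of the difference = √(SE₁² + SE₂²) = √(0.0003968064 + 0.0002030625) = 0.02449.
z* for 80% confidence is 1.282, so the margin of error is 1.282 × 0.02449 = 0.03140.
Point estimate p̂₁ − p̂₂ = 0.2650 − 0.2440 = 0.0210.
0.0210 ± 0.03140 → (-0.01040, 0.05240).
The interval (-0.01040, 0.05240) contains 0, so the difference is not significant.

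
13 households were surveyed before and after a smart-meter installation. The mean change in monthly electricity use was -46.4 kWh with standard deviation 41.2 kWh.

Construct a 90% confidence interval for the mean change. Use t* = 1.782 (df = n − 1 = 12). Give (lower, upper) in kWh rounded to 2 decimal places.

This is a matched-pairs design, so SE = s_d/√n = 41.2/√13 = 11.4268.
Margin = 1.782 × 11.4268 = 20.3626; the interval is -46.4 ± 20.3626 = (-66.76, -26.04).

(-66.76, -26.04)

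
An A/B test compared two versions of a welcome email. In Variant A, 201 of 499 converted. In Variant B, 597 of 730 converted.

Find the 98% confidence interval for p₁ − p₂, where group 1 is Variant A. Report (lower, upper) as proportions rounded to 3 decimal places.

(-0.476, -0.354)

Sample proportions: 201/499 = 0.4028, 597/730 = 0.8178.
Each SE is √(p̂(1−p̂)/n): √(0.4028·0.5972/499) = 0.02196 and √(0.8178·0.1822/730) = 0.01429.
SE(p̂₁ − p̂₂) = √(SE₁² + SE₂²) = √(0.0004822416 + 0.0002042041) = 0.02620, since the two samples are independent.
At 98% confidence z* = 2.326; margin = 2.326 × 0.02620 = 0.06094.
The difference is 0.4028 − 0.8178 = -0.4150, so the interval is -0.4150 ± 0.06094 = (-0.476, -0.354).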